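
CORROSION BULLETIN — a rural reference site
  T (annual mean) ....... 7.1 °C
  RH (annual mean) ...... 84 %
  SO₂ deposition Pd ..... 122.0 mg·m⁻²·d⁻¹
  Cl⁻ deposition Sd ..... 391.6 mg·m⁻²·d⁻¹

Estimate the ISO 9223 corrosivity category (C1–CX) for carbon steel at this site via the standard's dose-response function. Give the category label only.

C5

carbon steel: temperature factor f = +0.150·(-2.9) = -0.4350
  SO₂ term: 1.77·122.0^0.52·exp(0.02·84-0.4350) = 74.74
  Sd branch = 0.102·Sd^0.62·e^(0.033·RH+0.04·T) = 87.77 μm/a
  sum: 74.74 + 87.77 → r_corr = 162.5 μm/a
ISO 9223 Table 2 (carbon steel): 80 < 163 ≤ 200 μm/a ⇒ C5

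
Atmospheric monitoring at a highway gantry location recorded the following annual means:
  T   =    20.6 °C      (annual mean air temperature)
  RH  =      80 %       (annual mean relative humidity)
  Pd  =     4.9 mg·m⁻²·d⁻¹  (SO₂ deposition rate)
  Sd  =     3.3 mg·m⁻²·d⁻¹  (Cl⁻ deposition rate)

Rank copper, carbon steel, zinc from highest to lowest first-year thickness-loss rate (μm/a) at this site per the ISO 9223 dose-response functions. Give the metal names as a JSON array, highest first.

copper: temperature factor f = -0.080·(10.6) = -0.8480
  Pd branch = 0.0053·Pd^0.26·e^(0.059·RH+f) = 0.3849 μm/a
  Sd branch = 0.01025·Sd^0.27·e^(0.036·RH+0.049·T) = 0.6916 μm/a
  sum: 0.3849 + 0.6916 → r_corr = 1.076 μm/a
carbon steel: f(T) = -0.054·(T−10) [T>10 °C] = -0.5724
  Pd branch = 1.77·Pd^0.52·e^(0.02·RH+f) = 11.3 μm/a
  Sd branch = 0.102·Sd^0.62·e^(0.033·RH+0.04·T) = 6.831 μm/a
  sum: 11.3 + 6.831 → r_corr = 18.13 μm/a
zinc: f(T) = -0.071·(T−10) [T>10 °C] = -0.7526
  Pd branch = 0.0129·Pd^0.44·e^(0.046·RH+f) = 0.4849 μm/a
  Sd branch = 0.0175·Sd^0.57·e^(0.008·RH+0.085·T) = 0.3776 μm/a
  sum: 0.4849 + 0.3776 → r_corr = 0.8624 μm/a
Ordering by μm/a: carbon steel (18.1) > copper (1.08) > zinc (0.862)

["carbon steel", "copper", "zinc"]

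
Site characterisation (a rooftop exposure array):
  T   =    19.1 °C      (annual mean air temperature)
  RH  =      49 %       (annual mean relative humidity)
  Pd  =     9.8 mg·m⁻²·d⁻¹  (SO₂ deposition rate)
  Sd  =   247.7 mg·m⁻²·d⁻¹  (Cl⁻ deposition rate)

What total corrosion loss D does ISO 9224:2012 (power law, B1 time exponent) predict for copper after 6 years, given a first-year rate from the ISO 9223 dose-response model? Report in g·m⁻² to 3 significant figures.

D(6) = 22.5 g·m⁻²

copper: T>10 °C ⇒ hinge -0.080·(19.1−10) = -0.7280
  SO₂ term: 0.0053·9.8^0.26·exp(0.059·49-0.7280) = 0.08344
  Sd branch = 0.01025·Sd^0.27·e^(0.036·RH+0.049·T) = 0.6755 μm/a
  sum: 0.08344 + 0.6755 → r_corr = 0.759 μm/a
Power-law: D(6) = r_corr · 6^0.667
  D(6) = 0.759 × 6^0.667 = 0.759 × 3.304 = 2.508 μm
  Mass loss = 2.508 μm × 8.96 g/cm³ = 22.47 g·m⁻²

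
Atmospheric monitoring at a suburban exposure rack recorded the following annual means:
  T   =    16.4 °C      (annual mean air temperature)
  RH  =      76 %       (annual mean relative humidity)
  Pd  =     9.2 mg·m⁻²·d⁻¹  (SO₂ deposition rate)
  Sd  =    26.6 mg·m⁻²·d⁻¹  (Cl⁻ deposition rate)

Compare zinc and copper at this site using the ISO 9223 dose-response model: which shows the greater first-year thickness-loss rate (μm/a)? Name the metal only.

zinc: f(T) = -0.071·(T−10) [T>10 °C] = -0.4544
  sulphur-dioxide contribution → 0.7171 μm/a
  chloride contribution → 0.8408 μm/a
  ⇒ r_corr(zinc) = 1.558 μm/a
copper: f(T) = -0.080·(T−10) [T>10 °C] = -0.5120
  sulphur-dioxide contribution → 0.501 μm/a
  chloride contribution → 0.8564 μm/a
  ⇒ r_corr(copper) = 1.357 μm/a
Ordering by μm/a: zinc (1.56) > copper (1.36)

zinc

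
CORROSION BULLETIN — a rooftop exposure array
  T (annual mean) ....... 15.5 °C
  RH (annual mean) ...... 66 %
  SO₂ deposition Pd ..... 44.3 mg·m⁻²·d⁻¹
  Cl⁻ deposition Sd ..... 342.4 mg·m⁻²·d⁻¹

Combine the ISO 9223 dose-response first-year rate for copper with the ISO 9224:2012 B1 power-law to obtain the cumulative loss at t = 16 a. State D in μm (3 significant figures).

copper: T>10 °C ⇒ hinge -0.080·(15.5−10) = -0.4400
  Pd branch = 0.0053·Pd^0.26·e^(0.059·RH+f) = 0.4492 μm/a
  Sd branch = 0.01025·Sd^0.27·e^(0.036·RH+0.049·T) = 1.14 μm/a
  r_corr = 0.4492 + 1.14 = 1.589 μm/a
Power-law: D(16) = r_corr · 16^0.667
  D(16) = 1.589 × 16^0.667 = 1.589 × 6.355 = 10.1 μm

D(16) = 10.1 μm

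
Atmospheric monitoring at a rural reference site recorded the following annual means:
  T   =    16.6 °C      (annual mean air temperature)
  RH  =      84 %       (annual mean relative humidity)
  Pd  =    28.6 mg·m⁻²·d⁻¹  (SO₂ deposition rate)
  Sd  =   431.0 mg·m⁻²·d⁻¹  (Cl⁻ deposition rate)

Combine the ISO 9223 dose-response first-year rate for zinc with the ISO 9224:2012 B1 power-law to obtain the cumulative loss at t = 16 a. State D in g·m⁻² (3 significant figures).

D(16) = 418 g·m⁻²

zinc: temperature factor f = -0.071·(6.6) = -0.4686
  SO₂ term: 0.0129·28.6^0.44·exp(0.046·84-0.4686) = 1.683
  Cl⁻ term: 0.0175·431.0^0.57·exp(0.008·84+0.085·16.6) = 4.46
  r_corr = 1.683 + 4.46 = 6.143 μm/a
ISO 9224: D(t) = r_corr · t^b with b = 0.813 (zinc, B1)
  D(16) = 6.143 × 16^0.813 = 6.143 × 9.527 = 58.52 μm
  Mass loss = 58.52 μm × 7.14 g/cm³ = 417.8 g·m⁻²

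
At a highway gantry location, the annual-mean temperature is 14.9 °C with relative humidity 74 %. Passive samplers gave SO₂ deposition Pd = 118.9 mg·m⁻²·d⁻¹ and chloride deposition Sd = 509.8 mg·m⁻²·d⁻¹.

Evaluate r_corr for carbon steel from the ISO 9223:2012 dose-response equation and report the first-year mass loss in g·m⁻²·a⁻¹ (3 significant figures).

r_corr = 1.36e+03 g·m⁻²·a⁻¹

carbon steel: T>10 °C ⇒ hinge -0.054·(14.9−10) = -0.2646
  Pd branch = 1.77·Pd^0.52·e^(0.02·RH+f) = 71.6 μm/a
  Cl⁻ term: 0.102·509.8^0.62·exp(0.033·74+0.04·14.9) = 101.5
  r_corr = 71.6 + 101.5 = 173.1 μm/a
Convert to mass loss: 173.1 μm/a × 7.85 g/cm³ = 1359 g·m⁻²·a⁻¹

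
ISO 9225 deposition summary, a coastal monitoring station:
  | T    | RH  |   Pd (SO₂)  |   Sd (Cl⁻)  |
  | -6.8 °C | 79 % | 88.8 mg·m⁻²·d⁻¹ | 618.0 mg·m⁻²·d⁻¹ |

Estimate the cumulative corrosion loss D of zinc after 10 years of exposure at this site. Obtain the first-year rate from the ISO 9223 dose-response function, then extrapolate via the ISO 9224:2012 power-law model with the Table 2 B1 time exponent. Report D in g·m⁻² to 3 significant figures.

D(10) = 120 g·m⁻²

zinc: f(T) = +0.038·(T−10) [T≤10 °C] = -0.6384
  Pd branch = 0.0129·Pd^0.44·e^(0.046·RH+f) = 1.857 μm/a
  Cl⁻ term: 0.0175·618.0^0.57·exp(0.008·79+0.085·-6.8) = 0.72
  sum: 1.857 + 0.72 → r_corr = 2.577 μm/a
ISO 9224: D(t) = r_corr · t^b with b = 0.813 (zinc, B1)
  D(10) = 2.577 × 10^0.813 = 2.577 × 6.501 = 16.76 μm
  Mass loss = 16.76 μm × 7.14 g/cm³ = 119.6 g·m⁻²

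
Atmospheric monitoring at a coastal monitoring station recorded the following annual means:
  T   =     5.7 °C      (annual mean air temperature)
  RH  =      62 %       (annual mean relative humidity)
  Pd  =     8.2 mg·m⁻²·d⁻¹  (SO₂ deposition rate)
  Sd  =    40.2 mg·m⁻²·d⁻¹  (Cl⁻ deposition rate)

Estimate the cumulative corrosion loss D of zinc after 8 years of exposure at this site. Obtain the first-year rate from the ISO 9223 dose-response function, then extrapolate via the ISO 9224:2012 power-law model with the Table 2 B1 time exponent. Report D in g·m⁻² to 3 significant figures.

zinc: T≤10 °C ⇒ hinge +0.038·(5.7−10) = -0.1634
  Pd branch = 0.0129·Pd^0.44·e^(0.046·RH+f) = 0.479 μm/a
  Sd branch = 0.0175·Sd^0.57·e^(0.008·RH+0.085·T) = 0.3831 μm/a
  sum: 0.479 + 0.3831 → r_corr = 0.862 μm/a
Long-term exponent b (ISO 9224 Table 2, B1) = 0.813
  D(8) = 0.862 × 8^0.813 = 0.862 × 5.423 = 4.675 μm
  Mass loss = 4.675 μm × 7.14 g/cm³ = 33.38 g·m⁻²

D(8) = 33.4 g·m⁻²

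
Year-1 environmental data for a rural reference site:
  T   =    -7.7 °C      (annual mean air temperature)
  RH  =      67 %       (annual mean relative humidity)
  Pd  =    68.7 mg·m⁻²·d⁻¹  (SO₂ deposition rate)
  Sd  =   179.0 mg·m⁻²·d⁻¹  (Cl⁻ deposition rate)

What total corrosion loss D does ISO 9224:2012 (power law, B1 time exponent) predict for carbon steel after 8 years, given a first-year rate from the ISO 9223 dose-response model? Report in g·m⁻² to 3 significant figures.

carbon steel: temperature factor f = +0.150·(-17.7) = -2.6550
  sulphur-dioxide contribution → 4.286 μm/a
  chloride contribution → 17.05 μm/a
  total first-year rate 21.34 μm/a
ISO 9224: D(t) = r_corr · t^b with b = 0.523 (carbon steel, B1)
  D(8) = 21.34 × 8^0.523 = 21.34 × 2.967 = 63.32 μm
  Mass loss = 63.32 μm × 7.85 g/cm³ = 497 g·m⁻²

D(8) = 497 g·m⁻²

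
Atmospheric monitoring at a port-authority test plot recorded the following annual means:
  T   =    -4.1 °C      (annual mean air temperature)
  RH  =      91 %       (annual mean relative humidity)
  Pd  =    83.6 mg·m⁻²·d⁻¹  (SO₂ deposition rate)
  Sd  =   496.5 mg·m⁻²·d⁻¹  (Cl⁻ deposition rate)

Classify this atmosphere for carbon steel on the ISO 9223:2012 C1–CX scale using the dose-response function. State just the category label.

carbon steel: f(T) = +0.150·(T−10) [T≤10 °C] = -2.1150
  Pd branch = 1.77·Pd^0.52·e^(0.02·RH+f) = 13.16 μm/a
  Cl⁻ term: 0.102·496.5^0.62·exp(0.033·91+0.04·-4.1) = 81.85
  sum: 13.16 + 81.85 → r_corr = 95.02 μm/a
Category bounds: 80…200 μm/a bracket r_corr ⇒ C5

C5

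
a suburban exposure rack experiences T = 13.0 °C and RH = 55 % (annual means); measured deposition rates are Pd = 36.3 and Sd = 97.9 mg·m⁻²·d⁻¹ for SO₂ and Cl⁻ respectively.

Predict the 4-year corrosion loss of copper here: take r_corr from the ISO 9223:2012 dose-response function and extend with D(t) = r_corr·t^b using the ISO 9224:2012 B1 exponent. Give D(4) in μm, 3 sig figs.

copper: T>10 °C ⇒ hinge -0.080·(13.0−10) = -0.2400
  SO₂ term: 0.0053·36.3^0.26·exp(0.059·55-0.2400) = 0.2722
  Cl⁻ term: 0.01025·97.9^0.27·exp(0.036·55+0.049·13.0) = 0.4839
  sum: 0.2722 + 0.4839 → r_corr = 0.7561 μm/a
Power-law: D(4) = r_corr · 4^0.667
  D(4) = 0.7561 × 4^0.667 = 0.7561 × 2.521 = 1.906 μm

D(4) = 1.91 μm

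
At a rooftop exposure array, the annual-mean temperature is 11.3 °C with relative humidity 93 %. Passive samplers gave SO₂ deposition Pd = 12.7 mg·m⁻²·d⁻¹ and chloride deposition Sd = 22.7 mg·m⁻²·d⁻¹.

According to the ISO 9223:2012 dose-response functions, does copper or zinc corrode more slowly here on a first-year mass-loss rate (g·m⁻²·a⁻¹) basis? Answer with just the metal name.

copper: T>10 °C ⇒ hinge -0.080·(11.3−10) = -0.1040
  Pd branch = 0.0053·Pd^0.26·e^(0.059·RH+f) = 2.234 μm/a
  Cl⁻ term: 0.01025·22.7^0.27·exp(0.036·93+0.049·11.3) = 1.179
  r_corr = 2.234 + 1.179 = 3.412 μm/a
  mass loss = 3.412 μm/a × 8.96 g/cm³ = 30.58 g·m⁻²·a⁻¹
zinc: T>10 °C ⇒ hinge -0.071·(11.3−10) = -0.0923
  Pd branch = 0.0129·Pd^0.44·e^(0.046·RH+f) = 2.595 μm/a
  Sd branch = 0.0175·Sd^0.57·e^(0.008·RH+0.085·T) = 0.5705 μm/a
  sum: 2.595 + 0.5705 → r_corr = 3.165 μm/a
  mass loss = 3.165 μm/a × 7.14 g/cm³ = 22.6 g·m⁻²·a⁻¹
Ordering by g·m⁻²·a⁻¹: copper (30.6) > zinc (22.6)

zinc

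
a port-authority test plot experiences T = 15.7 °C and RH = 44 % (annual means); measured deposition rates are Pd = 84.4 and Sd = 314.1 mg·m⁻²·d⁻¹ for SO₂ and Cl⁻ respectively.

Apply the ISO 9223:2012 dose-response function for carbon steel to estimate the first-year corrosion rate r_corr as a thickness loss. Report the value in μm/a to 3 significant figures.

carbon steel: T>10 °C ⇒ hinge -0.054·(15.7−10) = -0.3078
  Pd branch = 1.77·Pd^0.52·e^(0.02·RH+f) = 31.49 μm/a
  Cl⁻ term: 0.102·314.1^0.62·exp(0.033·44+0.04·15.7) = 28.85
  sum: 31.49 + 28.85 → r_corr = 60.34 μm/a

r_corr = 60.3 μm/a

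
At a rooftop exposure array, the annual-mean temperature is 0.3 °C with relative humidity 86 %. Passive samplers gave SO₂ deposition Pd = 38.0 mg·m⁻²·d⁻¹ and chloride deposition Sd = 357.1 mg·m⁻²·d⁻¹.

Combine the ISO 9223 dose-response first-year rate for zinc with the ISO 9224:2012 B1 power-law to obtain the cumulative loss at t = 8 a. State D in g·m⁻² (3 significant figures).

D(8) = 129 g·m⁻²

zinc: f(T) = +0.038·(T−10) [T≤10 °C] = -0.3686
  sulphur-dioxide contribution → 2.31 μm/a
  chloride contribution → 1.019 μm/a
  total first-year rate 3.329 μm/a
Long-term exponent b (ISO 9224 Table 2, B1) = 0.813
  D(8) = 3.329 × 8^0.813 = 3.329 × 5.423 = 18.05 μm
  Mass loss = 18.05 μm × 7.14 g/cm³ = 128.9 g·m⁻²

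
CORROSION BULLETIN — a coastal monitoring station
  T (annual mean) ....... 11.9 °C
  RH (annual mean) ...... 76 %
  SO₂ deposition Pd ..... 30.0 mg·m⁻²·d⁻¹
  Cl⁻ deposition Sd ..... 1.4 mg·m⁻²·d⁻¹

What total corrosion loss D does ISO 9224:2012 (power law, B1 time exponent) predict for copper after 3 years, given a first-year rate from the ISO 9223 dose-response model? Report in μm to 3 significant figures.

copper: f(T) = -0.080·(T−10) [T>10 °C] = -0.1520
  SO₂ term: 0.0053·30.0^0.26·exp(0.059·76-0.1520) = 0.9765
  Sd branch = 0.01025·Sd^0.27·e^(0.036·RH+0.049·T) = 0.3102 μm/a
  r_corr = 0.9765 + 0.3102 = 1.287 μm/a
Long-term exponent b (ISO 9224 Table 2, B1) = 0.667
  D(3) = 1.287 × 3^0.667 = 1.287 × 2.081 = 2.678 μm

D(3) = 2.68 μm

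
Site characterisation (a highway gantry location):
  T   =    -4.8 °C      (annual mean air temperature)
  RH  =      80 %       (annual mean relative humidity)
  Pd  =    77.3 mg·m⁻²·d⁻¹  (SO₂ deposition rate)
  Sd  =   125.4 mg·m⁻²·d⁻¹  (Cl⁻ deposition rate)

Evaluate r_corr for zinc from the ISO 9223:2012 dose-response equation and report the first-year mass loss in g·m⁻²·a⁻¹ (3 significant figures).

zinc: temperature factor f = +0.038·(-14.8) = -0.5624
  Pd branch = 0.0129·Pd^0.44·e^(0.046·RH+f) = 1.974 μm/a
  Cl⁻ term: 0.0175·125.4^0.57·exp(0.008·80+0.085·-4.8) = 0.3466
  r_corr = 1.974 + 0.3466 = 2.321 μm/a
Convert to mass loss: 2.321 μm/a × 7.14 g/cm³ = 16.57 g·m⁻²·a⁻¹

r_corr = 16.6 g·m⁻²·a⁻¹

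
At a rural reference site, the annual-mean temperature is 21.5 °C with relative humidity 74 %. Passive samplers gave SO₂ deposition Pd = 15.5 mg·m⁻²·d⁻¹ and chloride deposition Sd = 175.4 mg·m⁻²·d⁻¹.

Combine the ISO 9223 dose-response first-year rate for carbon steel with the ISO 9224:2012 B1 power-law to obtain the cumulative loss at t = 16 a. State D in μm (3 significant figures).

D(16) = 365 μm

carbon steel: temperature factor f = -0.054·(11.5) = -0.6210
  SO₂ term: 1.77·15.5^0.52·exp(0.02·74-0.6210) = 17.38
  Sd branch = 0.102·Sd^0.62·e^(0.033·RH+0.04·T) = 68.22 μm/a
  r_corr = 17.38 + 68.22 = 85.6 μm/a
Power-law: D(16) = r_corr · 16^0.523
  D(16) = 85.6 × 16^0.523 = 85.6 × 4.263 = 365 μm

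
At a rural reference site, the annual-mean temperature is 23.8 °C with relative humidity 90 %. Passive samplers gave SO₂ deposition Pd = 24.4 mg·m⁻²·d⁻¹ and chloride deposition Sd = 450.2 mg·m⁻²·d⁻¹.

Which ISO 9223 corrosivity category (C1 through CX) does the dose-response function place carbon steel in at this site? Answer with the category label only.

carbon steel: T>10 °C ⇒ hinge -0.054·(23.8−10) = -0.7452
  SO₂ term: 1.77·24.4^0.52·exp(0.02·90-0.7452) = 26.76
  Sd branch = 0.102·Sd^0.62·e^(0.033·RH+0.04·T) = 227.5 μm/a
  r_corr = 26.76 + 227.5 = 254.3 μm/a
254 μm/a falls in (200, 700] for carbon steel → category CX

CX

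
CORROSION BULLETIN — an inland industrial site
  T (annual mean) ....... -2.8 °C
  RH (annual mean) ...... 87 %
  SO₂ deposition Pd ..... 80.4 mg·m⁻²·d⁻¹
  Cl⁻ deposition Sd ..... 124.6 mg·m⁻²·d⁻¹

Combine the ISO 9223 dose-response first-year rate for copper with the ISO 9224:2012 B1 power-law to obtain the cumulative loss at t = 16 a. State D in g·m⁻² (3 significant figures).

D(16) = 74.8 g·m⁻²

copper: f(T) = +0.126·(T−10) [T≤10 °C] = -1.6128
  Pd branch = 0.0053·Pd^0.26·e^(0.059·RH+f) = 0.5603 μm/a
  Cl⁻ term: 0.01025·124.6^0.27·exp(0.036·87+0.049·-2.8) = 0.7536
  r_corr = 0.5603 + 0.7536 = 1.314 μm/a
Power-law: D(16) = r_corr · 16^0.667
  D(16) = 1.314 × 16^0.667 = 1.314 × 6.355 = 8.351 μm
  Mass loss = 8.351 μm × 8.96 g/cm³ = 74.82 g·m⁻²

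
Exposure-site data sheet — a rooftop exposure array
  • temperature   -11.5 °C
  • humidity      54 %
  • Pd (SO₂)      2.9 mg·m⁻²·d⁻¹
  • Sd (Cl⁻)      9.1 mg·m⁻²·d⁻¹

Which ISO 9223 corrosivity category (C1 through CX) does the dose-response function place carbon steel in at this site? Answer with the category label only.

carbon steel: f(T) = +0.150·(T−10) [T≤10 °C] = -3.2250
  Pd branch = 1.77·Pd^0.52·e^(0.02·RH+f) = 0.3605 μm/a
  Cl⁻ term: 0.102·9.1^0.62·exp(0.033·54+0.04·-11.5) = 1.504
  r_corr = 0.3605 + 1.504 = 1.865 μm/a
Category bounds: 1.3…25 μm/a bracket r_corr ⇒ C2

C2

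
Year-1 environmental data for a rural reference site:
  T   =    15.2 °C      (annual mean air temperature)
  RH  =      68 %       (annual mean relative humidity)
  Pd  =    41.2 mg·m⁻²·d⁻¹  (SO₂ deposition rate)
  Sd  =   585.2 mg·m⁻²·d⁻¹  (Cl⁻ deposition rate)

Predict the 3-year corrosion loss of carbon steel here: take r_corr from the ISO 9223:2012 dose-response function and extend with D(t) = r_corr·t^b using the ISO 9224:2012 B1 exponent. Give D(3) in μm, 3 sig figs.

carbon steel: f(T) = -0.054·(T−10) [T>10 °C] = -0.2808
  sulphur-dioxide contribution → 36.01 μm/a
  chloride contribution → 91.82 μm/a
  total first-year rate 127.8 μm/a
Long-term exponent b (ISO 9224 Table 2, B1) = 0.523
  D(3) = 127.8 × 3^0.523 = 127.8 × 1.776 = 227.1 μm

D(3) = 227 μm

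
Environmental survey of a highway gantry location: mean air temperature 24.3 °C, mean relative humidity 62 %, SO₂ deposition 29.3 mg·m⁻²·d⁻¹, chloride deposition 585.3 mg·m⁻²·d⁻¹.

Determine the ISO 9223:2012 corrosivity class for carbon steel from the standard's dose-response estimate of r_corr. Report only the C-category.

carbon steel: f(T) = -0.054·(T−10) [T>10 °C] = -0.7722
  SO₂ term: 1.77·29.3^0.52·exp(0.02·62-0.7722) = 16.36
  Sd branch = 0.102·Sd^0.62·e^(0.033·RH+0.04·T) = 108.4 μm/a
  r_corr = 16.36 + 108.4 = 124.8 μm/a
Category bounds: 80…200 μm/a bracket r_corr ⇒ C5

C5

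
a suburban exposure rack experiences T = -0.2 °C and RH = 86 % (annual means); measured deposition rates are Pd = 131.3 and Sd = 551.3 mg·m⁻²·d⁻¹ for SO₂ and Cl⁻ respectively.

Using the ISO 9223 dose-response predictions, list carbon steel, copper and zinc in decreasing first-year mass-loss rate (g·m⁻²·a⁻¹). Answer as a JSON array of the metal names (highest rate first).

["carbon steel", "zinc", "copper"]

carbon steel: T≤10 °C ⇒ hinge +0.150·(-0.2−10) = -1.5300
  SO₂ term: 1.77·131.3^0.52·exp(0.02·86-1.5300) = 27.04
  Cl⁻ term: 0.102·551.3^0.62·exp(0.033·86+0.04·-0.2) = 86.56
  sum: 27.04 + 86.56 → r_corr = 113.6 μm/a
  mass loss = 113.6 μm/a × 7.85 g/cm³ = 891.7 g·m⁻²·a⁻¹
copper: T≤10 °C ⇒ hinge +0.126·(-0.2−10) = -1.2852
  Pd branch = 0.0053·Pd^0.26·e^(0.059·RH+f) = 0.8327 μm/a
  Sd branch = 0.01025·Sd^0.27·e^(0.036·RH+0.049·T) = 1.234 μm/a
  r_corr = 0.8327 + 1.234 = 2.066 μm/a
  mass loss = 2.066 μm/a × 8.96 g/cm³ = 18.52 g·m⁻²·a⁻¹
zinc: T≤10 °C ⇒ hinge +0.038·(-0.2−10) = -0.3876
  Pd branch = 0.0129·Pd^0.44·e^(0.046·RH+f) = 3.912 μm/a
  Sd branch = 0.0175·Sd^0.57·e^(0.008·RH+0.085·T) = 1.25 μm/a
  r_corr = 3.912 + 1.25 = 5.162 μm/a
  mass loss = 5.162 μm/a × 7.14 g/cm³ = 36.86 g·m⁻²·a⁻¹
Ordering by g·m⁻²·a⁻¹: carbon steel (892) > zinc (36.9) > copper (18.5)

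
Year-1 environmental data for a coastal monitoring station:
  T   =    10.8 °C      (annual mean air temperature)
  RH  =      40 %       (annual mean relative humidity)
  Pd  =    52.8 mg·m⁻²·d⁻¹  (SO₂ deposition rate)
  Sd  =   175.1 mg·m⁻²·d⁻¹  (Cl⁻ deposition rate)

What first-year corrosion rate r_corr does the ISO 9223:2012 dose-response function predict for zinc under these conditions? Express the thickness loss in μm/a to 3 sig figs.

r_corr = 1.59 μm/a

zinc: temperature factor f = -0.071·(0.8) = -0.0568
  SO₂ term: 0.0129·52.8^0.44·exp(0.046·40-0.0568) = 0.4395
  Sd branch = 0.0175·Sd^0.57·e^(0.008·RH+0.085·T) = 1.146 μm/a
  sum: 0.4395 + 1.146 → r_corr = 1.586 μm/a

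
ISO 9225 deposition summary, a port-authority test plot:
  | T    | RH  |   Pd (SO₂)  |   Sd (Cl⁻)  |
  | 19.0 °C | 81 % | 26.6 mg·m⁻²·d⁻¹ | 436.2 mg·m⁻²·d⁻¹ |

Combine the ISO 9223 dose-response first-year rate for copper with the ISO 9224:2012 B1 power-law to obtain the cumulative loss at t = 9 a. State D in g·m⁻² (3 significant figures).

D(9) = 124 g·m⁻²

copper: temperature factor f = -0.080·(9.0) = -0.7200
  Pd branch = 0.0053·Pd^0.26·e^(0.059·RH+f) = 0.7204 μm/a
  Cl⁻ term: 0.01025·436.2^0.27·exp(0.036·81+0.049·19.0) = 2.478
  r_corr = 0.7204 + 2.478 = 3.199 μm/a
ISO 9224: D(t) = r_corr · t^b with b = 0.667 (copper, B1)
  D(9) = 3.199 × 9^0.667 = 3.199 × 4.33 = 13.85 μm
  Mass loss = 13.85 μm × 8.96 g/cm³ = 124.1 g·m⁻²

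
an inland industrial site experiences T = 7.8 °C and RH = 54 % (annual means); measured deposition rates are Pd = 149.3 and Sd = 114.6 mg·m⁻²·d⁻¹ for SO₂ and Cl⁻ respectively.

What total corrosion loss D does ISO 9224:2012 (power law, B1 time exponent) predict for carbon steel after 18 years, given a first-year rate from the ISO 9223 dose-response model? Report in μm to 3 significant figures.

D(18) = 300 μm

carbon steel: T≤10 °C ⇒ hinge +0.150·(7.8−10) = -0.3300
  sulphur-dioxide contribution → 50.61 μm/a
  chloride contribution → 15.66 μm/a
  ⇒ r_corr(carbon steel) = 66.26 μm/a
Power-law: D(18) = r_corr · 18^0.523
  D(18) = 66.26 × 18^0.523 = 66.26 × 4.534 = 300.5 μm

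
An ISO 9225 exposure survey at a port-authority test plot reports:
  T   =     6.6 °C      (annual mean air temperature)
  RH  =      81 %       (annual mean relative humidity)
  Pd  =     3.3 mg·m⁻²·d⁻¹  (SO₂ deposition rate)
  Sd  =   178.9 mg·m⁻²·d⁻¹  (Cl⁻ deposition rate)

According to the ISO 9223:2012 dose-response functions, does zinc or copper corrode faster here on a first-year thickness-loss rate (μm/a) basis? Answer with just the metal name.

zinc: f(T) = +0.038·(T−10) [T≤10 °C] = -0.1292
  sulphur-dioxide contribution → 0.7958 μm/a
  chloride contribution → 1.127 μm/a
  ⇒ r_corr(zinc) = 1.923 μm/a
copper: temperature factor f = +0.126·(-3.4) = -0.4284
  sulphur-dioxide contribution → 0.5604 μm/a
  chloride contribution → 1.061 μm/a
  total first-year rate 1.622 μm/a
Ordering by μm/a: zinc (1.92) > copper (1.62)

zinc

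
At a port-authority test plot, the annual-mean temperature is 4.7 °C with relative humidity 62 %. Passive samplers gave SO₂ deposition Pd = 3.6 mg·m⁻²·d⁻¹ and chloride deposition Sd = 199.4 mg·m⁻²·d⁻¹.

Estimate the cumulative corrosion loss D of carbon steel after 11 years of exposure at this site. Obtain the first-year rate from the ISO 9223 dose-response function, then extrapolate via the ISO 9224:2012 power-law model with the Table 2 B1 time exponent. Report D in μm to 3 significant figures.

D(11) = 108 μm

carbon steel: f(T) = +0.150·(T−10) [T≤10 °C] = -0.7950
  SO₂ term: 1.77·3.6^0.52·exp(0.02·62-0.7950) = 5.377
  Cl⁻ term: 0.102·199.4^0.62·exp(0.033·62+0.04·4.7) = 25.39
  sum: 5.377 + 25.39 → r_corr = 30.77 μm/a
ISO 9224: D(t) = r_corr · t^b with b = 0.523 (carbon steel, B1)
  D(11) = 30.77 × 11^0.523 = 30.77 × 3.505 = 107.8 μm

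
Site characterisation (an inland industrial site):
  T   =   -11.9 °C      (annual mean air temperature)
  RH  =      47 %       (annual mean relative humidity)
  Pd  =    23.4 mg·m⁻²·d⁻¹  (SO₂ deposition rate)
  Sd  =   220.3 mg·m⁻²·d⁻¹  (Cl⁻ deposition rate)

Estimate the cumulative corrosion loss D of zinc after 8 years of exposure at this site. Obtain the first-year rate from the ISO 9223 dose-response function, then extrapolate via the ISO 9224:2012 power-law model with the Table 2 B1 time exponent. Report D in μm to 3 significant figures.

zinc: f(T) = +0.038·(T−10) [T≤10 °C] = -0.8322
  sulphur-dioxide contribution → 0.1952 μm/a
  chloride contribution → 0.2007 μm/a
  total first-year rate 0.3959 μm/a
ISO 9224: D(t) = r_corr · t^b with b = 0.813 (zinc, B1)
  D(8) = 0.3959 × 8^0.813 = 0.3959 × 5.423 = 2.147 μm

D(8) = 2.15 μm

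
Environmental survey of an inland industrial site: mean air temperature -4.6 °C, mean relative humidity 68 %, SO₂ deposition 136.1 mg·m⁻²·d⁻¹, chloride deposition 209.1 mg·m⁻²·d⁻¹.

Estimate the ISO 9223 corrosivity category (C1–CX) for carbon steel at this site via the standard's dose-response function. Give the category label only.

carbon steel: temperature factor f = +0.150·(-14.6) = -2.1900
  SO₂ term: 1.77·136.1^0.52·exp(0.02·68-2.1900) = 9.934
  Cl⁻ term: 0.102·209.1^0.62·exp(0.033·68+0.04·-4.6) = 21.97
  r_corr = 9.934 + 21.97 = 31.91 μm/a
ISO 9223 Table 2 (carbon steel): 25 < 31.9 ≤ 50 μm/a ⇒ C3

C3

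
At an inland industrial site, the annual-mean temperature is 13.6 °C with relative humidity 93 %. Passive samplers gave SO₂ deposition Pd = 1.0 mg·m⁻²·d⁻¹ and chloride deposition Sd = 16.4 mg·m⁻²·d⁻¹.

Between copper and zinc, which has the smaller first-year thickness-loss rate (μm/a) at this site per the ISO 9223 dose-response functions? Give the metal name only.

copper: temperature factor f = -0.080·(3.6) = -0.2880
  SO₂ term: 0.0053·1.0^0.26·exp(0.059·93-0.2880) = 0.9598
  Cl⁻ term: 0.01025·16.4^0.27·exp(0.036·93+0.049·13.6) = 1.208
  sum: 0.9598 + 1.208 → r_corr = 2.168 μm/a
zinc: T>10 °C ⇒ hinge -0.071·(13.6−10) = -0.2556
  Pd branch = 0.0129·Pd^0.44·e^(0.046·RH+f) = 0.7203 μm/a
  Sd branch = 0.0175·Sd^0.57·e^(0.008·RH+0.085·T) = 0.5763 μm/a
  r_corr = 0.7203 + 0.5763 = 1.297 μm/a
Ordering by μm/a: copper (2.17) > zinc (1.3)

zinc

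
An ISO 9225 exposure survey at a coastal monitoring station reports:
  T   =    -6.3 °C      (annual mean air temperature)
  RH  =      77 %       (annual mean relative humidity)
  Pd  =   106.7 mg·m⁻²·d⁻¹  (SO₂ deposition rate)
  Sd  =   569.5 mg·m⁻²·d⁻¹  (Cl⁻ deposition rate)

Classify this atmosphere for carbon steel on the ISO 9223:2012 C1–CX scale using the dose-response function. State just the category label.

C4

carbon steel: temperature factor f = +0.150·(-16.3) = -2.4450
  Pd branch = 1.77·Pd^0.52·e^(0.02·RH+f) = 8.12 μm/a
  Sd branch = 0.102·Sd^0.62·e^(0.033·RH+0.04·T) = 51.42 μm/a
  sum: 8.12 + 51.42 → r_corr = 59.54 μm/a
ISO 9223 Table 2 (carbon steel): 50 < 59.5 ≤ 80 μm/a ⇒ C4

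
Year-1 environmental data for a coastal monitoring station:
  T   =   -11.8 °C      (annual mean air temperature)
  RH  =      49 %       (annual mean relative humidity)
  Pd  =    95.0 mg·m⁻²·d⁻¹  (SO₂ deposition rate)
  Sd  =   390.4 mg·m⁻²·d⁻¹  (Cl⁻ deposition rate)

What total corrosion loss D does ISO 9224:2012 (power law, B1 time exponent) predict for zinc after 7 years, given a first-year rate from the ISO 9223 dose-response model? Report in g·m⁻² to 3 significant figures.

D(7) = 23.7 g·m⁻²

zinc: temperature factor f = +0.038·(-21.8) = -0.8284
  Pd branch = 0.0129·Pd^0.44·e^(0.046·RH+f) = 0.398 μm/a
  Cl⁻ term: 0.0175·390.4^0.57·exp(0.008·49+0.085·-11.8) = 0.285
  r_corr = 0.398 + 0.285 = 0.683 μm/a
ISO 9224: D(t) = r_corr · t^b with b = 0.813 (zinc, B1)
  D(7) = 0.683 × 7^0.813 = 0.683 × 4.865 = 3.323 μm
  Mass loss = 3.323 μm × 7.14 g/cm³ = 23.72 g·m⁻²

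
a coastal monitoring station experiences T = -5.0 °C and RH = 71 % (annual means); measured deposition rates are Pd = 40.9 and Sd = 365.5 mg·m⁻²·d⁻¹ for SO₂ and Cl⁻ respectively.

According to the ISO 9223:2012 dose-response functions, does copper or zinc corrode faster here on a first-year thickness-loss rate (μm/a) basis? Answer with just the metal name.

zinc

copper: temperature factor f = +0.126·(-15.0) = -1.8900
  Pd branch = 0.0053·Pd^0.26·e^(0.059·RH+f) = 0.1386 μm/a
  Cl⁻ term: 0.01025·365.5^0.27·exp(0.036·71+0.049·-5.0) = 0.5086
  sum: 0.1386 + 0.5086 → r_corr = 0.6472 μm/a
zinc: f(T) = +0.038·(T−10) [T≤10 °C] = -0.5700
  Pd branch = 0.0129·Pd^0.44·e^(0.046·RH+f) = 0.9786 μm/a
  Sd branch = 0.0175·Sd^0.57·e^(0.008·RH+0.085·T) = 0.5834 μm/a
  sum: 0.9786 + 0.5834 → r_corr = 1.562 μm/a
Ordering by μm/a: zinc (1.56) > copper (0.647)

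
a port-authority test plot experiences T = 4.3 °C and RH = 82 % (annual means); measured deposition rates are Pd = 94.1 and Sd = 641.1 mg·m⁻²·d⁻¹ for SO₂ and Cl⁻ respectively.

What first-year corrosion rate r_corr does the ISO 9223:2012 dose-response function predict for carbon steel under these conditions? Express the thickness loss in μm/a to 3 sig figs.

carbon steel: f(T) = +0.150·(T−10) [T≤10 °C] = -0.8550
  Pd branch = 1.77·Pd^0.52·e^(0.02·RH+f) = 41.23 μm/a
  Cl⁻ term: 0.102·641.1^0.62·exp(0.033·82+0.04·4.3) = 99.72
  sum: 41.23 + 99.72 → r_corr = 140.9 μm/a

r_corr = 141 μm/a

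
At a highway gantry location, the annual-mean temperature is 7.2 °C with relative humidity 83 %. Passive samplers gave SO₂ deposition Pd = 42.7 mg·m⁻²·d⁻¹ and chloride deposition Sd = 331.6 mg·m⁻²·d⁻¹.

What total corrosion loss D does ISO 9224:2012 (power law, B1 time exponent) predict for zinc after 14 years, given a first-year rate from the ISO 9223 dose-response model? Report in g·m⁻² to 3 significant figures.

D(14) = 273 g·m⁻²

zinc: T≤10 °C ⇒ hinge +0.038·(7.2−10) = -0.1064
  Pd branch = 0.0129·Pd^0.44·e^(0.046·RH+f) = 2.754 μm/a
  Sd branch = 0.0175·Sd^0.57·e^(0.008·RH+0.085·T) = 1.714 μm/a
  r_corr = 2.754 + 1.714 = 4.467 μm/a
Power-law: D(14) = r_corr · 14^0.813
  D(14) = 4.467 × 14^0.813 = 4.467 × 8.547 = 38.18 μm
  Mass loss = 38.18 μm × 7.14 g/cm³ = 272.6 g·m⁻²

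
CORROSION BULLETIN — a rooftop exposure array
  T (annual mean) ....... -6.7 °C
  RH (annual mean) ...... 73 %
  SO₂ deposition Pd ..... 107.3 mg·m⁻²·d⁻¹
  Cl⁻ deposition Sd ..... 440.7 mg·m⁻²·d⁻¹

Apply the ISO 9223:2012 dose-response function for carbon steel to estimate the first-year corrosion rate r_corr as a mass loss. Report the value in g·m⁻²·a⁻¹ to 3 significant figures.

r_corr = 353 g·m⁻²·a⁻¹

carbon steel: T≤10 °C ⇒ hinge +0.150·(-6.7−10) = -2.5050
  SO₂ term: 1.77·107.3^0.52·exp(0.02·73-2.5050) = 7.08
  Cl⁻ term: 0.102·440.7^0.62·exp(0.033·73+0.04·-6.7) = 37.83
  r_corr = 7.08 + 37.83 = 44.91 μm/a
Convert to mass loss: 44.91 μm/a × 7.85 g/cm³ = 352.5 g·m⁻²·a⁻¹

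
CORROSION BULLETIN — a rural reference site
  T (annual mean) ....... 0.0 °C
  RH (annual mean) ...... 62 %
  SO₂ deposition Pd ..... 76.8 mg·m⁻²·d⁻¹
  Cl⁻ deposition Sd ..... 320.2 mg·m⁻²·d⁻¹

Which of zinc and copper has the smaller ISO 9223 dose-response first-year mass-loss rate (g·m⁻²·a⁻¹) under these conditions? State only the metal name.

copper

zinc: f(T) = +0.038·(T−10) [T≤10 °C] = -0.3800
  sulphur-dioxide contribution → 1.032 μm/a
  chloride contribution → 0.7701 μm/a
  total first-year rate 1.802 μm/a
  mass loss = 1.802 μm/a × 7.14 g/cm³ = 12.87 g·m⁻²·a⁻¹
copper: f(T) = +0.126·(T−10) [T≤10 °C] = -1.2600
  sulphur-dioxide contribution → 0.1803 μm/a
  chloride contribution → 0.4535 μm/a
  ⇒ r_corr(copper) = 0.6337 μm/a
  mass loss = 0.6337 μm/a × 8.96 g/cm³ = 5.678 g·m⁻²·a⁻¹
Ordering by g·m⁻²·a⁻¹: zinc (12.9) > copper (5.68)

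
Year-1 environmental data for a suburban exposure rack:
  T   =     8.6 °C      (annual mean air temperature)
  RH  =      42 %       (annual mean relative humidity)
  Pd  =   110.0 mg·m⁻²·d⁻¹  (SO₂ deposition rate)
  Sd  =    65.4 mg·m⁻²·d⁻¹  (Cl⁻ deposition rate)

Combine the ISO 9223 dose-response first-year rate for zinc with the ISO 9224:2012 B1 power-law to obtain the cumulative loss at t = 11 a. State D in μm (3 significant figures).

zinc: temperature factor f = +0.038·(-1.4) = -0.0532
  Pd branch = 0.0129·Pd^0.44·e^(0.046·RH+f) = 0.668 μm/a
  Cl⁻ term: 0.0175·65.4^0.57·exp(0.008·42+0.085·8.6) = 0.5512
  sum: 0.668 + 0.5512 → r_corr = 1.219 μm/a
ISO 9224: D(t) = r_corr · t^b with b = 0.813 (zinc, B1)
  D(11) = 1.219 × 11^0.813 = 1.219 × 7.025 = 8.565 μm

D(11) = 8.56 μm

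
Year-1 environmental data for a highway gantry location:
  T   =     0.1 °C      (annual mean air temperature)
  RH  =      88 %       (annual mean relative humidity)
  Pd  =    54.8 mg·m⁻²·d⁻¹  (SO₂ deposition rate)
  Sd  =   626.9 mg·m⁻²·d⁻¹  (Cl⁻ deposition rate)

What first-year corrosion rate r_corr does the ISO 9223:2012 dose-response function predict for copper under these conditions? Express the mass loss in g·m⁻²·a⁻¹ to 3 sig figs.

r_corr = 19.4 g·m⁻²·a⁻¹

copper: f(T) = +0.126·(T−10) [T≤10 °C] = -1.2474
  sulphur-dioxide contribution → 0.7753 μm/a
  chloride contribution → 1.393 μm/a
  ⇒ r_corr(copper) = 2.168 μm/a
Convert to mass loss: 2.168 μm/a × 8.96 g/cm³ = 19.43 g·m⁻²·a⁻¹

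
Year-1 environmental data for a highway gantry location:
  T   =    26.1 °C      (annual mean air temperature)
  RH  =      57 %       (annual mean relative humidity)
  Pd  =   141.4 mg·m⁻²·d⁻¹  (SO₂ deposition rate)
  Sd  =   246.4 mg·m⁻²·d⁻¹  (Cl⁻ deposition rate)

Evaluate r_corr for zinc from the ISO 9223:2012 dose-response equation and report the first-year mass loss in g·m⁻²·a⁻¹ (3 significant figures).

r_corr = 45.4 g·m⁻²·a⁻¹

zinc: temperature factor f = -0.071·(16.1) = -1.1431
  Pd branch = 0.0129·Pd^0.44·e^(0.046·RH+f) = 0.5001 μm/a
  Sd branch = 0.0175·Sd^0.57·e^(0.008·RH+0.085·T) = 5.859 μm/a
  sum: 0.5001 + 5.859 → r_corr = 6.359 μm/a
Convert to mass loss: 6.359 μm/a × 7.14 g/cm³ = 45.4 g·m⁻²·a⁻¹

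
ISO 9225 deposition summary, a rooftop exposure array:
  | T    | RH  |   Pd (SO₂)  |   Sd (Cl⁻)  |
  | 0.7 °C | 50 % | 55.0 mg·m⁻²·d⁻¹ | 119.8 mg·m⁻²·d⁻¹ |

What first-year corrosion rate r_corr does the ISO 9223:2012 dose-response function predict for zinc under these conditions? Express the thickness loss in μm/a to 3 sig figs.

r_corr = 0.951 μm/a

zinc: temperature factor f = +0.038·(-9.3) = -0.3534
  sulphur-dioxide contribution → 0.5269 μm/a
  chloride contribution → 0.424 μm/a
  ⇒ r_corr(zinc) = 0.9509 μm/a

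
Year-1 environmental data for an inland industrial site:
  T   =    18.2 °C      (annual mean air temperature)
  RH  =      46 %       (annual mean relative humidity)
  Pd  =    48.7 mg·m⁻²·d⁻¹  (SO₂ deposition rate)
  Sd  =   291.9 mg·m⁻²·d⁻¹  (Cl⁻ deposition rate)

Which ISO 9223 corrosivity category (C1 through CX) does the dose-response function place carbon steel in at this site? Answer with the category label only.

carbon steel: temperature factor f = -0.054·(8.2) = -0.4428
  sulphur-dioxide contribution → 21.51 μm/a
  chloride contribution → 32.54 μm/a
  ⇒ r_corr(carbon steel) = 54.06 μm/a
Category bounds: 50…80 μm/a bracket r_corr ⇒ C4

C4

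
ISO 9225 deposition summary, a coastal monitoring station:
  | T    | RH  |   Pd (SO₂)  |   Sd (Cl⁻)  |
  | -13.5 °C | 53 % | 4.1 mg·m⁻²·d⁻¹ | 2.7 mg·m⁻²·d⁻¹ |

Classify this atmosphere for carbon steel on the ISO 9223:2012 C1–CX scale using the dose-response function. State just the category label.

C1

carbon steel: temperature factor f = +0.150·(-23.5) = -3.5250
  SO₂ term: 1.77·4.1^0.52·exp(0.02·53-3.5250) = 0.3134
  Sd branch = 0.102·Sd^0.62·e^(0.033·RH+0.04·T) = 0.6326 μm/a
  r_corr = 0.3134 + 0.6326 = 0.946 μm/a
Category bounds: 0…1.3 μm/a bracket r_corr ⇒ C1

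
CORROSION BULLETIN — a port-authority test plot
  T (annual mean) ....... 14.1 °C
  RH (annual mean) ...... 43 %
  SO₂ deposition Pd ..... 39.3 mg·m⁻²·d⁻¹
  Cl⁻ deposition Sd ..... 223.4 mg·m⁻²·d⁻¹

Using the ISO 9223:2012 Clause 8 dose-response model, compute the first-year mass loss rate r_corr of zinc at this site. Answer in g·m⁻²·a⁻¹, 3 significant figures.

zinc: temperature factor f = -0.071·(4.1) = -0.2911
  sulphur-dioxide contribution → 0.3505 μm/a
  chloride contribution → 1.786 μm/a
  ⇒ r_corr(zinc) = 2.137 μm/a
Convert to mass loss: 2.137 μm/a × 7.14 g/cm³ = 15.26 g·m⁻²·a⁻¹

r_corr = 15.3 g·m⁻²·a⁻¹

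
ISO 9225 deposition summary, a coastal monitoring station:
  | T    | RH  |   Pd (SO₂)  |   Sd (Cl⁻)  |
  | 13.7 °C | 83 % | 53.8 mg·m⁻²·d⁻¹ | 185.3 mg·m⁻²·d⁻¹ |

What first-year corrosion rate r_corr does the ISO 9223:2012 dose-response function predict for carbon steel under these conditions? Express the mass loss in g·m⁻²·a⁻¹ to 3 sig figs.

r_corr = 1.02e+03 g·m⁻²·a⁻¹

carbon steel: T>10 °C ⇒ hinge -0.054·(13.7−10) = -0.1998
  Pd branch = 1.77·Pd^0.52·e^(0.02·RH+f) = 60.55 μm/a
  Sd branch = 0.102·Sd^0.62·e^(0.033·RH+0.04·T) = 69.54 μm/a
  sum: 60.55 + 69.54 → r_corr = 130.1 μm/a
Convert to mass loss: 130.1 μm/a × 7.85 g/cm³ = 1021 g·m⁻²·a⁻¹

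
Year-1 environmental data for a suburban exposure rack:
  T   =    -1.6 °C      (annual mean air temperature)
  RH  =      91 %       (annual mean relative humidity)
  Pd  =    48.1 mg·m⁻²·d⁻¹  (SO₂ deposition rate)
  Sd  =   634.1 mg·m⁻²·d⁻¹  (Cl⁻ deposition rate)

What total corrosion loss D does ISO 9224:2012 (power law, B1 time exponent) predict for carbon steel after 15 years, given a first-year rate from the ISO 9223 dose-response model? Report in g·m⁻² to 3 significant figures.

D(15) = 3.87e+03 g·m⁻²

carbon steel: temperature factor f = +0.150·(-11.6) = -1.7400
  SO₂ term: 1.77·48.1^0.52·exp(0.02·91-1.7400) = 14.37
  Cl⁻ term: 0.102·634.1^0.62·exp(0.033·91+0.04·-1.6) = 105.3
  sum: 14.37 + 105.3 → r_corr = 119.6 μm/a
Power-law: D(15) = r_corr · 15^0.523
  D(15) = 119.6 × 15^0.523 = 119.6 × 4.122 = 493.2 μm
  Mass loss = 493.2 μm × 7.85 g/cm³ = 3871 g·m⁻²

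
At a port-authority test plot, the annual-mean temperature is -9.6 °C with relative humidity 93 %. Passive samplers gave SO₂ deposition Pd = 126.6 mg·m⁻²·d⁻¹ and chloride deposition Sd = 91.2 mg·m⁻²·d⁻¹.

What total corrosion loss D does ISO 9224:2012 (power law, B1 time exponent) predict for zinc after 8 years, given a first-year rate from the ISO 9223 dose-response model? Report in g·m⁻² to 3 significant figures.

D(8) = 152 g·m⁻²

zinc: temperature factor f = +0.038·(-19.6) = -0.7448
  Pd branch = 0.0129·Pd^0.44·e^(0.046·RH+f) = 3.716 μm/a
  Sd branch = 0.0175·Sd^0.57·e^(0.008·RH+0.085·T) = 0.2133 μm/a
  sum: 3.716 + 0.2133 → r_corr = 3.93 μm/a
Long-term exponent b (ISO 9224 Table 2, B1) = 0.813
  D(8) = 3.93 × 8^0.813 = 3.93 × 5.423 = 21.31 μm
  Mass loss = 21.31 μm × 7.14 g/cm³ = 152.1 g·m⁻²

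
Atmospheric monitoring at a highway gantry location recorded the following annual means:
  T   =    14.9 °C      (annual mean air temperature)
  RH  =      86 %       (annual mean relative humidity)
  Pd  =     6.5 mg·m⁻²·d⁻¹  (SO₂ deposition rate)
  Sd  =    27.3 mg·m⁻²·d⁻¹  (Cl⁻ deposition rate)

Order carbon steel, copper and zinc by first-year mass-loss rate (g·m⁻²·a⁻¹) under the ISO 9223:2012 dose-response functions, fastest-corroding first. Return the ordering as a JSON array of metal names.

carbon steel: T>10 °C ⇒ hinge -0.054·(14.9−10) = -0.2646
  SO₂ term: 1.77·6.5^0.52·exp(0.02·86-0.2646) = 20.08
  Cl⁻ term: 0.102·27.3^0.62·exp(0.033·86+0.04·14.9) = 24.57
  sum: 20.08 + 24.57 → r_corr = 44.65 μm/a
  mass loss = 44.65 μm/a × 7.85 g/cm³ = 350.5 g·m⁻²·a⁻¹
copper: T>10 °C ⇒ hinge -0.080·(14.9−10) = -0.3920
  Pd branch = 0.0053·Pd^0.26·e^(0.059·RH+f) = 0.9311 μm/a
  Sd branch = 0.01025·Sd^0.27·e^(0.036·RH+0.049·T) = 1.149 μm/a
  r_corr = 0.9311 + 1.149 = 2.08 μm/a
  mass loss = 2.08 μm/a × 8.96 g/cm³ = 18.63 g·m⁻²·a⁻¹
zinc: T>10 °C ⇒ hinge -0.071·(14.9−10) = -0.3479
  Pd branch = 0.0129·Pd^0.44·e^(0.046·RH+f) = 1.085 μm/a
  Sd branch = 0.0175·Sd^0.57·e^(0.008·RH+0.085·T) = 0.8137 μm/a
  r_corr = 1.085 + 0.8137 = 1.898 μm/a
  mass loss = 1.898 μm/a × 7.14 g/cm³ = 13.55 g·m⁻²·a⁻¹
Ordering by g·m⁻²·a⁻¹: carbon steel (350) > copper (18.6) > zinc (13.6)

["carbon steel", "copper", "zinc"]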